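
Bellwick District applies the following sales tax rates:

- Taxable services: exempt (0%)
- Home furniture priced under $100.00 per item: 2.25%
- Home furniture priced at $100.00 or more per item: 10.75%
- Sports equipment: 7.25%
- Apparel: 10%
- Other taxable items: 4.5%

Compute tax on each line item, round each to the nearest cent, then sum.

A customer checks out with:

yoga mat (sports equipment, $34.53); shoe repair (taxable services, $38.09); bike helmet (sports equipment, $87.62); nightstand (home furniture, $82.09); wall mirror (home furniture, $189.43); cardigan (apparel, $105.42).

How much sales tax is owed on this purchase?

$41.60

Yoga mat $34.53: sports equipment → 7.25% → $2.50
Shoe repair $38.09: taxable services → 0% → $0.00
Bike helmet $87.62: sports equipment → 7.25% → $6.35
Nightstand $82.09: home furniture, under $100.00 → 2.25% → $1.85
Wall mirror $189.43: home furniture, $100.00 or more → 10.75% → $20.36
Cardigan $105.42: apparel → 10% → $10.54
Total tax = $2.50 + $6.35 + $1.85 + $20.36 + $10.54 = $41.60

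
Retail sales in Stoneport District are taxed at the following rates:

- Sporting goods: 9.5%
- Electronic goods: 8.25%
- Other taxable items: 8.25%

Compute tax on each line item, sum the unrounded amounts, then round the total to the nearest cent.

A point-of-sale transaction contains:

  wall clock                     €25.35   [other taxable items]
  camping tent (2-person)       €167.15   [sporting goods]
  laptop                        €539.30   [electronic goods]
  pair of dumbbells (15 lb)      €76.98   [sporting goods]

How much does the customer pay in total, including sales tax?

€878.56

Wall clock €25.35: other taxable items → 8.25% → €2.091375
Camping tent (2-person) €167.15: sporting goods → 9.5% → €15.87925
Laptop €539.30: electronic goods → 8.25% → €44.49225
Pair of dumbbells (15 lb) €76.98: sporting goods → 9.5% → €7.3131
Subtotal = €808.78; unrounded tax = €69.775975 → €69.78; total due = €878.56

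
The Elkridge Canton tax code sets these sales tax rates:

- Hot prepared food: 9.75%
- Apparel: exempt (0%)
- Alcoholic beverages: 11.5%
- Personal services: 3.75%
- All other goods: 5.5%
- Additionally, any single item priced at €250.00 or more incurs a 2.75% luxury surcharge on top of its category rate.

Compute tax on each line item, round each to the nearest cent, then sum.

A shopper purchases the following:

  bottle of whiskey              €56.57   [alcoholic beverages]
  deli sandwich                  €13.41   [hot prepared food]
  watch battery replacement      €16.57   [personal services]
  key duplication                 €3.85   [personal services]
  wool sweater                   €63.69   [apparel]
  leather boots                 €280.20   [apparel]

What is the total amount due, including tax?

Bottle of whiskey €56.57: alcoholic beverages → 11.5% → €6.51
Deli sandwich €13.41: hot prepared food → 9.75% → €1.31
Watch battery replacement €16.57: personal services → 3.75% → €0.62
Key duplication €3.85: personal services → 3.75% → €0.14
Wool sweater €63.69: apparel → 0% → €0.00
Leather boots €280.20: apparel → 0% + 2.75% surcharge = 2.75% → €7.71
Subtotal = €434.29; tax = €16.29; total due = €450.58

€450.58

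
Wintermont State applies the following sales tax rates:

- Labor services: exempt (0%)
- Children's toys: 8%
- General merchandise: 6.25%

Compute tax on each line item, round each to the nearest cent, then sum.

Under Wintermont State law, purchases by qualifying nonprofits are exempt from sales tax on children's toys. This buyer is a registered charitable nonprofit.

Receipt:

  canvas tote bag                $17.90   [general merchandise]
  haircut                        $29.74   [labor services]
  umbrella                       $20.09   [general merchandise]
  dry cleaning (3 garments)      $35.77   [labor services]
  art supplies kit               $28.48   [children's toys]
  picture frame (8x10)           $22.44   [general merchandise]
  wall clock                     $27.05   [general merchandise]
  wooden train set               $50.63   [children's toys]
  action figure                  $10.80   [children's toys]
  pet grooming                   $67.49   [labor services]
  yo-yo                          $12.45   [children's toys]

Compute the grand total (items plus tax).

$328.31

Canvas tote bag $17.90: general merchandise → 6.25% → $1.12
Haircut $29.74: labor services → 0% → $0.00
Umbrella $20.09: general merchandise → 6.25% → $1.26
Dry cleaning (3 garments) $35.77: labor services → 0% → $0.00
Art supplies kit $28.48: children's toys, buyer-exempt → 0% → $0.00
Picture frame (8x10) $22.44: general merchandise → 6.25% → $1.40
Wall clock $27.05: general merchandise → 6.25% → $1.69
Wooden train set $50.63: children's toys, buyer-exempt → 0% → $0.00
Action figure $10.80: children's toys, buyer-exempt → 0% → $0.00
Pet grooming $67.49: labor services → 0% → $0.00
Yo-yo $12.45: children's toys, buyer-exempt → 0% → $0.00
Subtotal = $322.84; tax = $5.47; total due = $328.31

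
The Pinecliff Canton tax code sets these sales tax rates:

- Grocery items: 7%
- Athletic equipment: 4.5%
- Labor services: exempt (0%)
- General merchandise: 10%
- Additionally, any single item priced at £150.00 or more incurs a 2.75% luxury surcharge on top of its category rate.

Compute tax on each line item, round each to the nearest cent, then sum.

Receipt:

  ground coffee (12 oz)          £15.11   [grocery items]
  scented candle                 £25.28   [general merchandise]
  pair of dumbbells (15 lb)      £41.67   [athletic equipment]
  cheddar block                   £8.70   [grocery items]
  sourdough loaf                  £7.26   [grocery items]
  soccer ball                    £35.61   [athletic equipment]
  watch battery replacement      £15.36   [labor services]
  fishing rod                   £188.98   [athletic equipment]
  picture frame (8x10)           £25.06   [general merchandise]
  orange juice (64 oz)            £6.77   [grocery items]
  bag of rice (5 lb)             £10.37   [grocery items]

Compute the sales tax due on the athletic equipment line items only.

£17.18

Pair of dumbbells (15 lb) £41.67: athletic equipment → 4.5% → £1.88
Soccer ball £35.61: athletic equipment → 4.5% → £1.60
Fishing rod £188.98: athletic equipment → 4.5% + 2.75% surcharge = 7.25% → £13.70
Tax on athletic equipment = £1.88 + £1.60 + £13.70 = £17.18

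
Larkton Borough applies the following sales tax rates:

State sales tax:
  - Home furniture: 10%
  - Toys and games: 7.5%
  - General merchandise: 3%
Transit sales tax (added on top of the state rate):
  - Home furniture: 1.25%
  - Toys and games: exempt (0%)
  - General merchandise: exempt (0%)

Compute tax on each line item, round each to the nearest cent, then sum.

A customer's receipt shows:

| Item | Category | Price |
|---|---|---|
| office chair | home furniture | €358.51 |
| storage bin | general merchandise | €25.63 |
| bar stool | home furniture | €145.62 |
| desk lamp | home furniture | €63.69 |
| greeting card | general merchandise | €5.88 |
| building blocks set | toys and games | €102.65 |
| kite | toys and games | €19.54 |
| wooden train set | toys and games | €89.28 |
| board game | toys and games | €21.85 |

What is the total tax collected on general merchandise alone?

Storage bin €25.63: general merchandise → 3% + 0% transit = 3% → €0.77
Greeting card €5.88: general merchandise → 3% + 0% transit = 3% → €0.18
Tax on general merchandise = €0.77 + €0.18 = €0.95

€0.95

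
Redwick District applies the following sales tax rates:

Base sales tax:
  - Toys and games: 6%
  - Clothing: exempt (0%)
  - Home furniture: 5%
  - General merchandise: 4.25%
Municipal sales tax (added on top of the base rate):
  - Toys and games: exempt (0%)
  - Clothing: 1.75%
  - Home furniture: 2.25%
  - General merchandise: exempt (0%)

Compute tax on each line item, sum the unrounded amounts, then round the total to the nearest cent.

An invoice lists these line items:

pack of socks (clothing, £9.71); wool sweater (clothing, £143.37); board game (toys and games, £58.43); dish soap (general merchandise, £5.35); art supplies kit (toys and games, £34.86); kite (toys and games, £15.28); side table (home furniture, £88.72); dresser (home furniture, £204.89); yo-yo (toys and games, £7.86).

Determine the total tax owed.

Pack of socks £9.71: clothing → 0% + 1.75% municipal = 1.75% → £0.169925
Wool sweater £143.37: clothing → 0% + 1.75% municipal = 1.75% → £2.508975
Board game £58.43: toys and games → 6% + 0% municipal = 6% → £3.5058
Dish soap £5.35: general merchandise → 4.25% + 0% municipal = 4.25% → £0.227375
Art supplies kit £34.86: toys and games → 6% + 0% municipal = 6% → £2.0916
Kite £15.28: toys and games → 6% + 0% municipal = 6% → £0.9168
Side table £88.72: home furniture → 5% + 2.25% municipal = 7.25% → £6.4322
Dresser £204.89: home furniture → 5% + 2.25% municipal = 7.25% → £14.854525
Yo-yo £7.86: toys and games → 6% + 0% municipal = 6% → £0.4716
Unrounded tax sum = £31.1788 → £31.18

£31.18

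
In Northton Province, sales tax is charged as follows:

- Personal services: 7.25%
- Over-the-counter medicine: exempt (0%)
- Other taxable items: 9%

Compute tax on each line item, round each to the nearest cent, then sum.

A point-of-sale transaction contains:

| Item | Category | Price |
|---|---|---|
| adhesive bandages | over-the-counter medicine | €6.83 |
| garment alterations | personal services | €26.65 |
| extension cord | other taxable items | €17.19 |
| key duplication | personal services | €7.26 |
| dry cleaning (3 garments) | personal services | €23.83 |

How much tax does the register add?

€5.74

Adhesive bandages €6.83: over-the-counter medicine → 0% → €0.00
Garment alterations €26.65: personal services → 7.25% → €1.93
Extension cord €17.19: other taxable items → 9% → €1.55
Key duplication €7.26: personal services → 7.25% → €0.53
Dry cleaning (3 garments) €23.83: personal services → 7.25% → €1.73
Total tax = €1.93 + €1.55 + €0.53 + €1.73 = €5.74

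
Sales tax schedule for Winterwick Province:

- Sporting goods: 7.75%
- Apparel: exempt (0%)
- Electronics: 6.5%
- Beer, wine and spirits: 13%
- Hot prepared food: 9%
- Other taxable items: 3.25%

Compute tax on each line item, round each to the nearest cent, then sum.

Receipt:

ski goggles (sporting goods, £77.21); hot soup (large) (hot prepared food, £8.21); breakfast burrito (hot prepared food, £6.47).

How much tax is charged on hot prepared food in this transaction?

£1.32

Hot soup (large) £8.21: hot prepared food → 9% → £0.74
Breakfast burrito £6.47: hot prepared food → 9% → £0.58
Tax on hot prepared food = £0.74 + £0.58 = £1.32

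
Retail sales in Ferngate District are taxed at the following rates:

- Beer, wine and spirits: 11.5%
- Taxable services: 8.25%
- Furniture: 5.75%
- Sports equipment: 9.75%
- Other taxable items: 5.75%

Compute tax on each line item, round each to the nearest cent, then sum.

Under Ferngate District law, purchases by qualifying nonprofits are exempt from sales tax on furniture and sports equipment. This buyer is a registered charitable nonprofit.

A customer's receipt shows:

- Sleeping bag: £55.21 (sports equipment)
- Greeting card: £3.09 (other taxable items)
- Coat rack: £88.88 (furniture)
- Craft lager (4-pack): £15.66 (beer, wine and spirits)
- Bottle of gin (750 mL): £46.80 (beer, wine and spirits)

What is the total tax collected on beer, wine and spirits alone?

£7.18

Craft lager (4-pack) £15.66: beer, wine and spirits → 11.5% → £1.80
Bottle of gin (750 mL) £46.80: beer, wine and spirits → 11.5% → £5.38
Tax on beer, wine and spirits = £1.80 + £5.38 = £7.18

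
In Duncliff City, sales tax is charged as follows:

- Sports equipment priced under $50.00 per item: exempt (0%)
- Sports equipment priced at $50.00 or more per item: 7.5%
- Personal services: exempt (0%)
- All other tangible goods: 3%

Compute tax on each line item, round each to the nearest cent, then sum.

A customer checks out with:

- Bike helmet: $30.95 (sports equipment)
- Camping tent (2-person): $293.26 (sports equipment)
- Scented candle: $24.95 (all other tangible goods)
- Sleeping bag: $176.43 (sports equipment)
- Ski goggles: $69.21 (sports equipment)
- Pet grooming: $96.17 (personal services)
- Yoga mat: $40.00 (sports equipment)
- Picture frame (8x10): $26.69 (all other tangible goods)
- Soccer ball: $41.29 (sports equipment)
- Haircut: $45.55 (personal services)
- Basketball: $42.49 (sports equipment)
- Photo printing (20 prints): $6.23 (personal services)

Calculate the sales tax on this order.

$41.96

Bike helmet $30.95: sports equipment, under $50.00 → 0% → $0.00
Camping tent (2-person) $293.26: sports equipment, $50.00 or more → 7.5% → $21.99
Scented candle $24.95: all other tangible goods → 3% → $0.75
Sleeping bag $176.43: sports equipment, $50.00 or more → 7.5% → $13.23
Ski goggles $69.21: sports equipment, $50.00 or more → 7.5% → $5.19
Pet grooming $96.17: personal services → 0% → $0.00
Yoga mat $40.00: sports equipment, under $50.00 → 0% → $0.00
Picture frame (8x10) $26.69: all other tangible goods → 3% → $0.80
Soccer ball $41.29: sports equipment, under $50.00 → 0% → $0.00
Haircut $45.55: personal services → 0% → $0.00
Basketball $42.49: sports equipment, under $50.00 → 0% → $0.00
Photo printing (20 prints) $6.23: personal services → 0% → $0.00
Total tax = $21.99 + $0.75 + $13.23 + $5.19 + $0.80 = $41.96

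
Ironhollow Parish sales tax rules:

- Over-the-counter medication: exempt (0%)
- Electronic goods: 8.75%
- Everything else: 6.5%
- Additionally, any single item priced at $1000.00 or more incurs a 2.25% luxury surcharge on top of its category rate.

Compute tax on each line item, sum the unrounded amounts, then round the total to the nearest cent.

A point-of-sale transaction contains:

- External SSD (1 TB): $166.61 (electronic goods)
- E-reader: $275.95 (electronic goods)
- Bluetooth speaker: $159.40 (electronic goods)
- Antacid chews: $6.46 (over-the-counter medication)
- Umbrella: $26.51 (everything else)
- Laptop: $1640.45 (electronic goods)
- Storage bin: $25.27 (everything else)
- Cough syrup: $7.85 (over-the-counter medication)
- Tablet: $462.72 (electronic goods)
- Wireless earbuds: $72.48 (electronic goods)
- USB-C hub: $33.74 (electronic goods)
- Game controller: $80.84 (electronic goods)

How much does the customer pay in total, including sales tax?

$3251.62

External SSD (1 TB) $166.61: electronic goods → 8.75% → $14.578375
E-reader $275.95: electronic goods → 8.75% → $24.145625
Bluetooth speaker $159.40: electronic goods → 8.75% → $13.9475
Antacid chews $6.46: over-the-counter medication → 0% → $0.00
Umbrella $26.51: everything else → 6.5% → $1.72315
Laptop $1640.45: electronic goods → 8.75% + 2.25% surcharge = 11% → $180.4495
Storage bin $25.27: everything else → 6.5% → $1.64255
Cough syrup $7.85: over-the-counter medication → 0% → $0.00
Tablet $462.72: electronic goods → 8.75% → $40.488
Wireless earbuds $72.48: electronic goods → 8.75% → $6.342
USB-C hub $33.74: electronic goods → 8.75% → $2.95225
Game controller $80.84: electronic goods → 8.75% → $7.0735
Subtotal = $2958.28; unrounded tax = $293.34245 → $293.34; total due = $3251.62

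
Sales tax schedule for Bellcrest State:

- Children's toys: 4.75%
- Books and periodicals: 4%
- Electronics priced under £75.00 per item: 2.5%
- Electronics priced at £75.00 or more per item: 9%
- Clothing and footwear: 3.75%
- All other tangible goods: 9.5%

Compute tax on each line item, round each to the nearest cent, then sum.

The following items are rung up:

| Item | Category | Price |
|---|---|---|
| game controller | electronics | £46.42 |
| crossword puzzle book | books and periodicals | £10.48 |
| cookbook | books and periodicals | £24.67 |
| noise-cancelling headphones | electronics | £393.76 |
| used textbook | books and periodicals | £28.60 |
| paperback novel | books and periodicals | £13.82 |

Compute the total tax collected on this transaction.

£39.70

Game controller £46.42: electronics, under £75.00 → 2.5% → £1.16
Crossword puzzle book £10.48: books and periodicals → 4% → £0.42
Cookbook £24.67: books and periodicals → 4% → £0.99
Noise-cancelling headphones £393.76: electronics, £75.00 or more → 9% → £35.44
Used textbook £28.60: books and periodicals → 4% → £1.14
Paperback novel £13.82: books and periodicals → 4% → £0.55
Total tax = £1.16 + £0.42 + £0.99 + £35.44 + £1.14 + £0.55 = £39.70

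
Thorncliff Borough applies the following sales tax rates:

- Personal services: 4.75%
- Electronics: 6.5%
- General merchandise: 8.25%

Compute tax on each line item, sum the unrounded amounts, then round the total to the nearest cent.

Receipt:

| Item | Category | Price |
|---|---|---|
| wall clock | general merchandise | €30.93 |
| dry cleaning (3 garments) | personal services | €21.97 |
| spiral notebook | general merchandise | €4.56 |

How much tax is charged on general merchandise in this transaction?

€2.93

Wall clock €30.93: general merchandise → 8.25% → €2.551725
Spiral notebook €4.56: general merchandise → 8.25% → €0.3762
Tax on general merchandise: unrounded sum = €2.927925 → €2.93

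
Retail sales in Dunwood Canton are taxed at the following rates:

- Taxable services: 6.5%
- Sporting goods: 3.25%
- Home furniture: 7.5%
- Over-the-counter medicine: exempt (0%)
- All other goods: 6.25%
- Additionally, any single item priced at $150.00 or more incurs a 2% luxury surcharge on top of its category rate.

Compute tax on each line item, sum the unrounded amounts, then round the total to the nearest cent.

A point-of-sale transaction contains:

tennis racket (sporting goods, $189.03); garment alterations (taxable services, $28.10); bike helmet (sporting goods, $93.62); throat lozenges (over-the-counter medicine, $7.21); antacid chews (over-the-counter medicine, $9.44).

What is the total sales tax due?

$14.79

Tennis racket $189.03: sporting goods → 3.25% + 2% surcharge = 5.25% → $9.924075
Garment alterations $28.10: taxable services → 6.5% → $1.8265
Bike helmet $93.62: sporting goods → 3.25% → $3.04265
Throat lozenges $7.21: over-the-counter medicine → 0% → $0.00
Antacid chews $9.44: over-the-counter medicine → 0% → $0.00
Unrounded tax sum = $14.793225 → $14.79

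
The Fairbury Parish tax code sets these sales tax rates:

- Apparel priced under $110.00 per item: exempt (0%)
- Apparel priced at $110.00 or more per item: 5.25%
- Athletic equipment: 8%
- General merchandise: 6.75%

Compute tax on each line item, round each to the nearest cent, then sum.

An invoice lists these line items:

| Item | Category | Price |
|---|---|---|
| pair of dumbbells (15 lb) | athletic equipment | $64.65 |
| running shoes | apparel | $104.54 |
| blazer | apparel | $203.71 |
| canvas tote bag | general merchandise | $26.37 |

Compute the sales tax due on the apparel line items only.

$10.69

Running shoes $104.54: apparel, under $110.00 → 0% → $0.00
Blazer $203.71: apparel, $110.00 or more → 5.25% → $10.69
Tax on apparel = $0.00 + $10.69 = $10.69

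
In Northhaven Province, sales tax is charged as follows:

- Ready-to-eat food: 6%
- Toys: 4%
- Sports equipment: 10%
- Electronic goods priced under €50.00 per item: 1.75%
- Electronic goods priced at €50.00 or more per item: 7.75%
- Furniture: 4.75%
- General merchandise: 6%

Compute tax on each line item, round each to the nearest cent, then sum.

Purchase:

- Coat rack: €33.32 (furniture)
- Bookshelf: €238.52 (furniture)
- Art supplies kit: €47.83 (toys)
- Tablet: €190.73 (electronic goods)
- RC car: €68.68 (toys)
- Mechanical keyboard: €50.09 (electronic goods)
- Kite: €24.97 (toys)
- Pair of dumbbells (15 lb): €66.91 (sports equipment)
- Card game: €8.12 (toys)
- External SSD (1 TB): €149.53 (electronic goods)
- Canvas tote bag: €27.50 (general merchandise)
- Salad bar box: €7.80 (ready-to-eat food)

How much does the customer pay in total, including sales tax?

€971.95

Coat rack €33.32: furniture → 4.75% → €1.58
Bookshelf €238.52: furniture → 4.75% → €11.33
Art supplies kit €47.83: toys → 4% → €1.91
Tablet €190.73: electronic goods, €50.00 or more → 7.75% → €14.78
RC car €68.68: toys → 4% → €2.75
Mechanical keyboard €50.09: electronic goods, €50.00 or more → 7.75% → €3.88
Kite €24.97: toys → 4% → €1.00
Pair of dumbbells (15 lb) €66.91: sports equipment → 10% → €6.69
Card game €8.12: toys → 4% → €0.32
External SSD (1 TB) €149.53: electronic goods, €50.00 or more → 7.75% → €11.59
Canvas tote bag €27.50: general merchandise → 6% → €1.65
Salad bar box €7.80: ready-to-eat food → 6% → €0.47
Subtotal = €914.00; tax = €57.95; total due = €971.95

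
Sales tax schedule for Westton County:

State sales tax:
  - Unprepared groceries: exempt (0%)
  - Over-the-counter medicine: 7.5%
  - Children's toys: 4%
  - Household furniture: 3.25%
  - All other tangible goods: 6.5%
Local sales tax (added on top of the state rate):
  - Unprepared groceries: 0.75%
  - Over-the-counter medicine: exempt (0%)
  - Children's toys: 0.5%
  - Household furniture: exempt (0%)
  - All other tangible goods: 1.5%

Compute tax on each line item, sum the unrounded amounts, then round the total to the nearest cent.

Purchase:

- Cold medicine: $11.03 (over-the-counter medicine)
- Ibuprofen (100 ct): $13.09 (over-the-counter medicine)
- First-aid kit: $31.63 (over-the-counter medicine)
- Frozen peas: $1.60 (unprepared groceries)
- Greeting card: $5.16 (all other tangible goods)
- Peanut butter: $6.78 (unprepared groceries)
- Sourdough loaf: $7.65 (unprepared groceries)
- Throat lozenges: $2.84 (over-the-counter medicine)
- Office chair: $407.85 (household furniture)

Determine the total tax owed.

$18.18

Cold medicine $11.03: over-the-counter medicine → 7.5% + 0% local = 7.5% → $0.82725
Ibuprofen (100 ct) $13.09: over-the-counter medicine → 7.5% + 0% local = 7.5% → $0.98175
First-aid kit $31.63: over-the-counter medicine → 7.5% + 0% local = 7.5% → $2.37225
Frozen peas $1.60: unprepared groceries → 0% + 0.75% local = 0.75% → $0.012
Greeting card $5.16: all other tangible goods → 6.5% + 1.5% local = 8% → $0.4128
Peanut butter $6.78: unprepared groceries → 0% + 0.75% local = 0.75% → $0.05085
Sourdough loaf $7.65: unprepared groceries → 0% + 0.75% local = 0.75% → $0.057375
Throat lozenges $2.84: over-the-counter medicine → 7.5% + 0% local = 7.5% → $0.213
Office chair $407.85: household furniture → 3.25% + 0% local = 3.25% → $13.255125
Unrounded tax sum = $18.1824 → $18.18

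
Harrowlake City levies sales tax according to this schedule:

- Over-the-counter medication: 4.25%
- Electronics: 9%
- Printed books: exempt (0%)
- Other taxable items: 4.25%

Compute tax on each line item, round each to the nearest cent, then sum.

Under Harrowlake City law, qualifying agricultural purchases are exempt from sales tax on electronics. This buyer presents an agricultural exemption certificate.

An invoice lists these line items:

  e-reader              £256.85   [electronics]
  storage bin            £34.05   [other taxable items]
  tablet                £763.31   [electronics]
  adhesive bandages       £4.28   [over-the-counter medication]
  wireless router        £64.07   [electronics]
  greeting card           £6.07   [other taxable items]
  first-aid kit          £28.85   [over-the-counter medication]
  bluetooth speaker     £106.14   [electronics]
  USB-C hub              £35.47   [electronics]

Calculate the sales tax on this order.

£3.12

E-reader £256.85: electronics, buyer-exempt → 0% → £0.00
Storage bin £34.05: other taxable items → 4.25% → £1.45
Tablet £763.31: electronics, buyer-exempt → 0% → £0.00
Adhesive bandages £4.28: over-the-counter medication → 4.25% → £0.18
Wireless router £64.07: electronics, buyer-exempt → 0% → £0.00
Greeting card £6.07: other taxable items → 4.25% → £0.26
First-aid kit £28.85: over-the-counter medication → 4.25% → £1.23
Bluetooth speaker £106.14: electronics, buyer-exempt → 0% → £0.00
USB-C hub £35.47: electronics, buyer-exempt → 0% → £0.00
Total tax = £1.45 + £0.18 + £0.26 + £1.23 = £3.12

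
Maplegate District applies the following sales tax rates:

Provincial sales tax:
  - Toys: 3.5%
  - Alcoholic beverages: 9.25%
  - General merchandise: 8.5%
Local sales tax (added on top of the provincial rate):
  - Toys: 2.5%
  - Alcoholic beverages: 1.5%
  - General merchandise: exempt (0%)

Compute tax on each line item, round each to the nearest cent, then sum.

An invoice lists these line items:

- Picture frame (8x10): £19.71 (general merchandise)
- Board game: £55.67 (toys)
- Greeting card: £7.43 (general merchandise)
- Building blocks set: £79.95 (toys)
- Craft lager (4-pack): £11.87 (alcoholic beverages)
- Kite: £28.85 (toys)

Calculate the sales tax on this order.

Picture frame (8x10) £19.71: general merchandise → 8.5% + 0% local = 8.5% → £1.68
Board game £55.67: toys → 3.5% + 2.5% local = 6% → £3.34
Greeting card £7.43: general merchandise → 8.5% + 0% local = 8.5% → £0.63
Building blocks set £79.95: toys → 3.5% + 2.5% local = 6% → £4.80
Craft lager (4-pack) £11.87: alcoholic beverages → 9.25% + 1.5% local = 10.75% → £1.28
Kite £28.85: toys → 3.5% + 2.5% local = 6% → £1.73
Total tax = £1.68 + £3.34 + £0.63 + £4.80 + £1.28 + £1.73 = £13.46

£13.46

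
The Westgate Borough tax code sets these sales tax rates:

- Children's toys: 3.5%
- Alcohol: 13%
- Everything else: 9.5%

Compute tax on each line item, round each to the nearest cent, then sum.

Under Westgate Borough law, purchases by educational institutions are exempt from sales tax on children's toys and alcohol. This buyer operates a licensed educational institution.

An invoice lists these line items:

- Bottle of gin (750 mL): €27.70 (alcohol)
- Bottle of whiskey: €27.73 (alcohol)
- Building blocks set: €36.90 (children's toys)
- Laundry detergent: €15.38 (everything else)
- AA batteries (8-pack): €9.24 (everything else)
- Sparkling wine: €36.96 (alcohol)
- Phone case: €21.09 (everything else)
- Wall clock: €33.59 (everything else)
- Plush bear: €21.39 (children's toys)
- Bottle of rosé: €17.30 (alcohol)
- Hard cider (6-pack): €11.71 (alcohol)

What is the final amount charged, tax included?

Bottle of gin (750 mL) €27.70: alcohol, buyer-exempt → 0% → €0.00
Bottle of whiskey €27.73: alcohol, buyer-exempt → 0% → €0.00
Building blocks set €36.90: children's toys, buyer-exempt → 0% → €0.00
Laundry detergent €15.38: everything else → 9.5% → €1.46
AA batteries (8-pack) €9.24: everything else → 9.5% → €0.88
Sparkling wine €36.96: alcohol, buyer-exempt → 0% → €0.00
Phone case €21.09: everything else → 9.5% → €2.00
Wall clock €33.59: everything else → 9.5% → €3.19
Plush bear €21.39: children's toys, buyer-exempt → 0% → €0.00
Bottle of rosé €17.30: alcohol, buyer-exempt → 0% → €0.00
Hard cider (6-pack) €11.71: alcohol, buyer-exempt → 0% → €0.00
Subtotal = €258.99; tax = €7.53; total due = €266.52

€266.52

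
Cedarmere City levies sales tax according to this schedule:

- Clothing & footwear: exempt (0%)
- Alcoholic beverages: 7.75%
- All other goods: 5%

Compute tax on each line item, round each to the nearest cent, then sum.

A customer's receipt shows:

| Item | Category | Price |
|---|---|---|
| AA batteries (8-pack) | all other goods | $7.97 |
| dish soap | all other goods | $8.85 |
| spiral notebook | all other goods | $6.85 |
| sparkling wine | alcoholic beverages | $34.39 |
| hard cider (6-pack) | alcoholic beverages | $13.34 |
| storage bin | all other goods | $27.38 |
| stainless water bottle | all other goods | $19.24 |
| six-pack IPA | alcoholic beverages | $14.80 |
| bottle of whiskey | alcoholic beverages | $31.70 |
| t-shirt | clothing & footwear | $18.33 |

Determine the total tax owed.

AA batteries (8-pack) $7.97: all other goods → 5% → $0.40
Dish soap $8.85: all other goods → 5% → $0.44
Spiral notebook $6.85: all other goods → 5% → $0.34
Sparkling wine $34.39: alcoholic beverages → 7.75% → $2.67
Hard cider (6-pack) $13.34: alcoholic beverages → 7.75% → $1.03
Storage bin $27.38: all other goods → 5% → $1.37
Stainless water bottle $19.24: all other goods → 5% → $0.96
Six-pack IPA $14.80: alcoholic beverages → 7.75% → $1.15
Bottle of whiskey $31.70: alcoholic beverages → 7.75% → $2.46
T-shirt $18.33: clothing & footwear → 0% → $0.00
Total tax = $0.40 + $0.44 + $0.34 + $2.67 + $1.03 + $1.37 + $0.96 + $1.15 + $2.46 = $10.82

$10.82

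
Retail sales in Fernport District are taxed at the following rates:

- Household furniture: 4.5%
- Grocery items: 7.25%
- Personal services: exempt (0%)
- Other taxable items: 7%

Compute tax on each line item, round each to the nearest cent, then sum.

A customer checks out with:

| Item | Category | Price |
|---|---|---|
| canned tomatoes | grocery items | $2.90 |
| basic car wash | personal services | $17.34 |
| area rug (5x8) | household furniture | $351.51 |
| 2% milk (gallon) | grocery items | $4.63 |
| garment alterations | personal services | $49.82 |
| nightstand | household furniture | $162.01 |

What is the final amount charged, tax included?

Canned tomatoes $2.90: grocery items → 7.25% → $0.21
Basic car wash $17.34: personal services → 0% → $0.00
Area rug (5x8) $351.51: household furniture → 4.5% → $15.82
2% milk (gallon) $4.63: grocery items → 7.25% → $0.34
Garment alterations $49.82: personal services → 0% → $0.00
Nightstand $162.01: household furniture → 4.5% → $7.29
Subtotal = $588.21; tax = $23.66; total due = $611.87

$611.87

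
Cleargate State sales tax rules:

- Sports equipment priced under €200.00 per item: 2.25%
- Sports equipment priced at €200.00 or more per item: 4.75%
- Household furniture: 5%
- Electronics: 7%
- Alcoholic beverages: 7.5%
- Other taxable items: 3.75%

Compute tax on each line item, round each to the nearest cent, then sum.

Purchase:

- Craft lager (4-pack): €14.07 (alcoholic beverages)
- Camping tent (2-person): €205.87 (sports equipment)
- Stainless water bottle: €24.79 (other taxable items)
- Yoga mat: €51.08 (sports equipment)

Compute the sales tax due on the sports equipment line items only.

€10.93

Camping tent (2-person) €205.87: sports equipment, €200.00 or more → 4.75% → €9.78
Yoga mat €51.08: sports equipment, under €200.00 → 2.25% → €1.15
Tax on sports equipment = €9.78 + €1.15 = €10.93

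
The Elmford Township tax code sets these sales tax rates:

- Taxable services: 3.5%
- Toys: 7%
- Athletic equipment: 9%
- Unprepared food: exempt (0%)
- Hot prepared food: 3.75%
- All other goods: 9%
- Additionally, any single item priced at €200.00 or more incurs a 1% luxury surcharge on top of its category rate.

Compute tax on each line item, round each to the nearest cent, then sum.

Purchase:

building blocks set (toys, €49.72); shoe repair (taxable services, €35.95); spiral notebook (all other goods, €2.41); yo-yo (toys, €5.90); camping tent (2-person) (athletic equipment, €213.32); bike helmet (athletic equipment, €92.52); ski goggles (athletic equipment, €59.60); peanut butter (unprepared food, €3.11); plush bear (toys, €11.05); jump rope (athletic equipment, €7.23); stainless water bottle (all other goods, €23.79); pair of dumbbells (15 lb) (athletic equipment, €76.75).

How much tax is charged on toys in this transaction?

Building blocks set €49.72: toys → 7% → €3.48
Yo-yo €5.90: toys → 7% → €0.41
Plush bear €11.05: toys → 7% → €0.77
Tax on toys = €3.48 + €0.41 + €0.77 = €4.66

€4.66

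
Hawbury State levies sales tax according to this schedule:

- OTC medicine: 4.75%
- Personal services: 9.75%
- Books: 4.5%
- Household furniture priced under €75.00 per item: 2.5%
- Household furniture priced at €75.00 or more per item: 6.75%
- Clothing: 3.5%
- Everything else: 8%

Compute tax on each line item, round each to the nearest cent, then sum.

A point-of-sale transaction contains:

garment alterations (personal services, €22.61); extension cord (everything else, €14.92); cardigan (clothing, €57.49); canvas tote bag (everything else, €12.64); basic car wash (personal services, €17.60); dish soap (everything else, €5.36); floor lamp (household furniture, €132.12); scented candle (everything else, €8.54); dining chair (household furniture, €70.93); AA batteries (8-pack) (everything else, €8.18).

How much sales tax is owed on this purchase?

Garment alterations €22.61: personal services → 9.75% → €2.20
Extension cord €14.92: everything else → 8% → €1.19
Cardigan €57.49: clothing → 3.5% → €2.01
Canvas tote bag €12.64: everything else → 8% → €1.01
Basic car wash €17.60: personal services → 9.75% → €1.72
Dish soap €5.36: everything else → 8% → €0.43
Floor lamp €132.12: household furniture, €75.00 or more → 6.75% → €8.92
Scented candle €8.54: everything else → 8% → €0.68
Dining chair €70.93: household furniture, under €75.00 → 2.5% → €1.77
AA batteries (8-pack) €8.18: everything else → 8% → €0.65
Total tax = €2.20 + €1.19 + €2.01 + €1.01 + €1.72 + €0.43 + €8.92 + €0.68 + €1.77 + €0.65 = €20.58

€20.58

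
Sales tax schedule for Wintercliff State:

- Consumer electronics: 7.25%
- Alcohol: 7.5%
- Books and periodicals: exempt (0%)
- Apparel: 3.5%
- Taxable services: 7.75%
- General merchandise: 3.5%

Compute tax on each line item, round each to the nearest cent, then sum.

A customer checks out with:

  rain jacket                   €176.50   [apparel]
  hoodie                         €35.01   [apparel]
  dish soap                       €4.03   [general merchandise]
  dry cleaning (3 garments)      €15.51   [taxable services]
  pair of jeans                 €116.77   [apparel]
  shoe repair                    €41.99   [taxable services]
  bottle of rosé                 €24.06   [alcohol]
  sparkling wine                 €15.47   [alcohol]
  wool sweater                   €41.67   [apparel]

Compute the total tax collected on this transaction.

€20.51

Rain jacket €176.50: apparel → 3.5% → €6.18
Hoodie €35.01: apparel → 3.5% → €1.23
Dish soap €4.03: general merchandise → 3.5% → €0.14
Dry cleaning (3 garments) €15.51: taxable services → 7.75% → €1.20
Pair of jeans €116.77: apparel → 3.5% → €4.09
Shoe repair €41.99: taxable services → 7.75% → €3.25
Bottle of rosé €24.06: alcohol → 7.5% → €1.80
Sparkling wine €15.47: alcohol → 7.5% → €1.16
Wool sweater €41.67: apparel → 3.5% → €1.46
Total tax = €6.18 + €1.23 + €0.14 + €1.20 + €4.09 + €3.25 + €1.80 + €1.16 + €1.46 = €20.51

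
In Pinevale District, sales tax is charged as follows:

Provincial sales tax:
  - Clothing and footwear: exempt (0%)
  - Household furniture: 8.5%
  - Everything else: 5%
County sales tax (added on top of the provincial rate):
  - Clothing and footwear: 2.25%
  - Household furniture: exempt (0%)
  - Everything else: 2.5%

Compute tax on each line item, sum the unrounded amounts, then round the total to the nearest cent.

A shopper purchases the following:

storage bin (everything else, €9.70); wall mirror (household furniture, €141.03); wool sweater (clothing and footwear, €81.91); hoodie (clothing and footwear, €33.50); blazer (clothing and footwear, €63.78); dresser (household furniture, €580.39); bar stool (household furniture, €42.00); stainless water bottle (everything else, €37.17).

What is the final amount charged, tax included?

Storage bin €9.70: everything else → 5% + 2.5% county = 7.5% → €0.7275
Wall mirror €141.03: household furniture → 8.5% + 0% county = 8.5% → €11.98755
Wool sweater €81.91: clothing and footwear → 0% + 2.25% county = 2.25% → €1.842975
Hoodie €33.50: clothing and footwear → 0% + 2.25% county = 2.25% → €0.75375
Blazer €63.78: clothing and footwear → 0% + 2.25% county = 2.25% → €1.43505
Dresser €580.39: household furniture → 8.5% + 0% county = 8.5% → €49.33315
Bar stool €42.00: household furniture → 8.5% + 0% county = 8.5% → €3.57
Stainless water bottle €37.17: everything else → 5% + 2.5% county = 7.5% → €2.78775
Subtotal = €989.48; unrounded tax = €72.437725 → €72.44; total due = €1061.92

€1061.92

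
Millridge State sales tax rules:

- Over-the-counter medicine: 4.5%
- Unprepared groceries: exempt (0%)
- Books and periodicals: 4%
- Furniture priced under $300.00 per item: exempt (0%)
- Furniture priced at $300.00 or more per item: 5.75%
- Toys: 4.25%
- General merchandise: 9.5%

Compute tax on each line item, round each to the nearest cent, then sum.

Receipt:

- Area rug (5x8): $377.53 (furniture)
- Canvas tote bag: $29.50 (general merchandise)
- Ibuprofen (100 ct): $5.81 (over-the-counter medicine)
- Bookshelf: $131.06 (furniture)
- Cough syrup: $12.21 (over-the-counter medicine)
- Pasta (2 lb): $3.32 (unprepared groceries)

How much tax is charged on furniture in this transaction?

Area rug (5x8) $377.53: furniture, $300.00 or more → 5.75% → $21.71
Bookshelf $131.06: furniture, under $300.00 → 0% → $0.00
Tax on furniture = $21.71 + $0.00 = $21.71

$21.71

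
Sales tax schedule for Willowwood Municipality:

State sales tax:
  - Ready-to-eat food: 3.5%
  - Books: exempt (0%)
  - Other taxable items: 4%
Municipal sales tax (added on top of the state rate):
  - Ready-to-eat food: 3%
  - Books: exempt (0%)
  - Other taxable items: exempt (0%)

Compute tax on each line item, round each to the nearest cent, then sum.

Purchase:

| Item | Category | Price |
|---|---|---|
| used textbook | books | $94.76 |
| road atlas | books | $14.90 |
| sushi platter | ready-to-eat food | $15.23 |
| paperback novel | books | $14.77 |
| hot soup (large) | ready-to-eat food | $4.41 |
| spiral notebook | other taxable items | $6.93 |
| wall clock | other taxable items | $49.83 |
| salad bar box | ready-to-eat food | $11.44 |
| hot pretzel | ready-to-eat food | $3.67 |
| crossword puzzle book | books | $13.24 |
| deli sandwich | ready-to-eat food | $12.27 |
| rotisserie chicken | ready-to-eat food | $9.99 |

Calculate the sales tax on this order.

$5.98

Used textbook $94.76: books → 0% + 0% municipal = 0% → $0.00
Road atlas $14.90: books → 0% + 0% municipal = 0% → $0.00
Sushi platter $15.23: ready-to-eat food → 3.5% + 3% municipal = 6.5% → $0.99
Paperback novel $14.77: books → 0% + 0% municipal = 0% → $0.00
Hot soup (large) $4.41: ready-to-eat food → 3.5% + 3% municipal = 6.5% → $0.29
Spiral notebook $6.93: other taxable items → 4% + 0% municipal = 4% → $0.28
Wall clock $49.83: other taxable items → 4% + 0% municipal = 4% → $1.99
Salad bar box $11.44: ready-to-eat food → 3.5% + 3% municipal = 6.5% → $0.74
Hot pretzel $3.67: ready-to-eat food → 3.5% + 3% municipal = 6.5% → $0.24
Crossword puzzle book $13.24: books → 0% + 0% municipal = 0% → $0.00
Deli sandwich $12.27: ready-to-eat food → 3.5% + 3% municipal = 6.5% → $0.80
Rotisserie chicken $9.99: ready-to-eat food → 3.5% + 3% municipal = 6.5% → $0.65
Total tax = $0.99 + $0.29 + $0.28 + $1.99 + $0.74 + $0.24 + $0.80 + $0.65 = $5.98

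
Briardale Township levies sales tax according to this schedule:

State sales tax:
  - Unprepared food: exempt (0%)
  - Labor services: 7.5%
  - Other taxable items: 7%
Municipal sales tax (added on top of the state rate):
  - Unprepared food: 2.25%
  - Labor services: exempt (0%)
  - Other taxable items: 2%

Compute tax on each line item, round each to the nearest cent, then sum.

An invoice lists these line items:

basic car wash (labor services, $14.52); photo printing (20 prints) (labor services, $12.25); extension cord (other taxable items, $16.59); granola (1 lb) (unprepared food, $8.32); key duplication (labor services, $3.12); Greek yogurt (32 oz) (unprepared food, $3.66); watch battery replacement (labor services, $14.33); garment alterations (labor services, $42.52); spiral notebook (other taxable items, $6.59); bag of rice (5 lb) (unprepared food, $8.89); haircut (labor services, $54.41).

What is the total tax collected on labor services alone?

$10.58

Basic car wash $14.52: labor services → 7.5% + 0% municipal = 7.5% → $1.09
Photo printing (20 prints) $12.25: labor services → 7.5% + 0% municipal = 7.5% → $0.92
Key duplication $3.12: labor services → 7.5% + 0% municipal = 7.5% → $0.23
Watch battery replacement $14.33: labor services → 7.5% + 0% municipal = 7.5% → $1.07
Garment alterations $42.52: labor services → 7.5% + 0% municipal = 7.5% → $3.19
Haircut $54.41: labor services → 7.5% + 0% municipal = 7.5% → $4.08
Tax on labor services = $1.09 + $0.92 + $0.23 + $1.07 + $3.19 + $4.08 = $10.58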